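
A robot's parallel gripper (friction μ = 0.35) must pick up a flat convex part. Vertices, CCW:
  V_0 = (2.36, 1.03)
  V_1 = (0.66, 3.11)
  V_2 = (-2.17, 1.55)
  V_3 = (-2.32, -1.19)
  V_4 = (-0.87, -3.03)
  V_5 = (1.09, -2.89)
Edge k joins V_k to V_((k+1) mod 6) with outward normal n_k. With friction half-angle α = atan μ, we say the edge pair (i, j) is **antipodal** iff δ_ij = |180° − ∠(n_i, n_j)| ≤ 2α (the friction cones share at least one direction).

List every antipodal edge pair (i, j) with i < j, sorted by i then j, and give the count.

α = atan 0.35 = 19.29°;  2α = 38.58°
n_0 = (+0.7743, +0.6328)
n_1 = (-0.4828, +0.8758)
n_2 = (-0.9985, +0.0547)
n_3 = (-0.7854, -0.6190)
n_4 = (+0.0712, -0.9975)
n_5 = (+0.9513, -0.3082)
  (0,1): δ = 100.39°  ·
  (0,2): δ = 42.39°  ·
  (0,3): δ = 1.02°  ✓
  (0,4): δ = 54.83°  ·
  (0,5): δ = 122.79°  ·
  (1,2): δ = 122.00°  ·
  (1,3): δ = 80.63°  ·
  (1,4): δ = 24.78°  ✓
  (1,5): δ = 43.18°  ·
  (2,3): δ = 138.63°  ·
  (2,4): δ = 82.78°  ·
  (2,5): δ = 14.82°  ✓
  (3,4): δ = 124.15°  ·
  (3,5): δ = 56.19°  ·
  (4,5): δ = 112.04°  ·
antipodal pairs: 3

count = 3; pairs: (0,3), (1,4), (2,5)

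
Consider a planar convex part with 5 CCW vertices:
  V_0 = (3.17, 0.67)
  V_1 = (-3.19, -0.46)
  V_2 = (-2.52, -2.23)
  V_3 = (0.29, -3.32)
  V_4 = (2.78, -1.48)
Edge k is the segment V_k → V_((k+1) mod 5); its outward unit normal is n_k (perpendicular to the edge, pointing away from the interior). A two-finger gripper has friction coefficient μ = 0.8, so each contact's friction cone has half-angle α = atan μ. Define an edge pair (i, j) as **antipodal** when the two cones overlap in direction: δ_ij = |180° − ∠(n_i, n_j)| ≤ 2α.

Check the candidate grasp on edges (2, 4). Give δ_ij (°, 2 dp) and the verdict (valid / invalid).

α = atan 0.8 = 38.66°;  2α = 77.32°
edge 2: e_2 = (+2.81, -1.09);  n_2 = (-0.3616, -0.9323)
edge 4: e_4 = (+0.39, +2.15);  n_4 = (+0.9839, -0.1785)
∠(n_2, n_4) = 100.92°
δ = |180° − 100.92°| = 79.08°
79.08° > 2α = 77.32°  →  invalid

δ = 79.08°, invalid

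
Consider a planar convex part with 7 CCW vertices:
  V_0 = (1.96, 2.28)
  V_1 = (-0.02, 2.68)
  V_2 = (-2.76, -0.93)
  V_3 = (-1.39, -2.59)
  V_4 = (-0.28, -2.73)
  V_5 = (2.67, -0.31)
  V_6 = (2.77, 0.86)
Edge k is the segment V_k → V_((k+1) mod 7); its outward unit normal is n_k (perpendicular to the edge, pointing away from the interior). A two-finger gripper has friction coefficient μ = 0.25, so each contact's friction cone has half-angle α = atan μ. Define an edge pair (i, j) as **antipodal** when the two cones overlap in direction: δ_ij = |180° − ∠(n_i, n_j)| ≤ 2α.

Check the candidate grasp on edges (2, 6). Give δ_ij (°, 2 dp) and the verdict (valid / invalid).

α = atan 0.25 = 14.04°;  2α = 28.07°
edge 2: e_2 = (+1.37, -1.66);  n_2 = (-0.7713, -0.6365)
edge 6: e_6 = (-0.81, +1.42);  n_6 = (+0.8686, +0.4955)
∠(n_2, n_6) = 170.17°
δ = |180° − 170.17°| = 9.83°
9.83° ≤ 2α = 28.07°  →  valid

δ = 9.83°, valid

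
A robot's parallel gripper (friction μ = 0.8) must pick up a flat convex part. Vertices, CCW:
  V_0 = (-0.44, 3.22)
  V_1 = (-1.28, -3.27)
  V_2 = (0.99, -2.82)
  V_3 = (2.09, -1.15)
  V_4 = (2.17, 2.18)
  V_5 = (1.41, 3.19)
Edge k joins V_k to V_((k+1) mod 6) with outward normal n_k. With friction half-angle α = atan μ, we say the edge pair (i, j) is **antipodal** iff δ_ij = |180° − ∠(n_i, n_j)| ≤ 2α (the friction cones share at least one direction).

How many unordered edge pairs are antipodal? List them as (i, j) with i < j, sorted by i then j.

count = 7; pairs: (0,1), (0,2), (0,3), (0,4), (1,4), (1,5), (2,5)

α = atan 0.8 = 38.66°;  2α = 77.32°
n_0 = (-0.9917, +0.1284)
n_1 = (+0.1945, -0.9809)
n_2 = (+0.8351, -0.5501)
n_3 = (+0.9997, -0.0240)
n_4 = (+0.7990, +0.6013)
n_5 = (+0.0162, +0.9999)
  (0,1): δ = 71.41°  ✓
  (0,2): δ = 26.00°  ✓
  (0,3): δ = 6.00°  ✓
  (0,4): δ = 44.34°  ✓
  (0,5): δ = 96.45°  ·
  (1,2): δ = 134.59°  ·
  (1,3): δ = 102.59°  ·
  (1,4): δ = 64.25°  ✓
  (1,5): δ = 12.14°  ✓
  (2,3): δ = 148.00°  ·
  (2,4): δ = 109.67°  ·
  (2,5): δ = 57.56°  ✓
  (3,4): δ = 141.66°  ·
  (3,5): δ = 89.55°  ·
  (4,5): δ = 127.89°  ·
antipodal pairs: 7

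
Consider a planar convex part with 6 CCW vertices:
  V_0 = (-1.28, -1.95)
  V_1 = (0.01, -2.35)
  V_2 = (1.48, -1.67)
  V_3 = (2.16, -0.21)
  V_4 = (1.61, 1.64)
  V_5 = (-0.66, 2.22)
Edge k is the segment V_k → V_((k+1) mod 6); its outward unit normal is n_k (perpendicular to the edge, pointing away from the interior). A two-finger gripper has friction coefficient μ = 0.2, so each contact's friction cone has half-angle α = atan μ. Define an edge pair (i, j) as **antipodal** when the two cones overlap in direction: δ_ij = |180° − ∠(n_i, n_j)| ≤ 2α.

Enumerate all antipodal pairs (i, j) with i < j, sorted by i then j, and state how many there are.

α = atan 0.2 = 11.31°;  2α = 22.62°
n_0 = (-0.2962, -0.9551)
n_1 = (+0.4198, -0.9076)
n_2 = (+0.9065, -0.4222)
n_3 = (+0.9585, +0.2850)
n_4 = (+0.2476, +0.9689)
n_5 = (-0.9891, +0.1471)
  (0,1): δ = 137.95°  ·
  (0,2): δ = 97.75°  ·
  (0,3): δ = 56.22°  ·
  (0,4): δ = 2.89°  ✓
  (0,5): δ = 98.77°  ·
  (1,2): δ = 139.80°  ·
  (1,3): δ = 98.27°  ·
  (1,4): δ = 39.16°  ·
  (1,5): δ = 56.72°  ·
  (2,3): δ = 138.47°  ·
  (2,4): δ = 79.36°  ·
  (2,5): δ = 16.52°  ✓
  (3,4): δ = 120.89°  ·
  (3,5): δ = 25.01°  ·
  (4,5): δ = 84.12°  ·
antipodal pairs: 2

count = 2; pairs: (0,4), (2,5)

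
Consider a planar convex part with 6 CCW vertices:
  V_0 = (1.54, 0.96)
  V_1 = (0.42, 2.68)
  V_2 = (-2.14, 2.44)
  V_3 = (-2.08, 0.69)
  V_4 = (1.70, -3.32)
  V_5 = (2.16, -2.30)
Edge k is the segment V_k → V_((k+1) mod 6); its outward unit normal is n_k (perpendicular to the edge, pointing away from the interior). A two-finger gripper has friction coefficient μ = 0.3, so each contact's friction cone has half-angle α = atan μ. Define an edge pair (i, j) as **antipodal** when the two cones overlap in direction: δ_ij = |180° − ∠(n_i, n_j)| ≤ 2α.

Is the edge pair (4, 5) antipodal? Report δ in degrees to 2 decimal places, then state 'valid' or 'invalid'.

α = atan 0.3 = 16.70°;  2α = 33.40°
edge 4: e_4 = (+0.46, +1.02);  n_4 = (+0.9116, -0.4111)
edge 5: e_5 = (-0.62, +3.26);  n_5 = (+0.9824, +0.1868)
∠(n_4, n_5) = 35.04°
δ = |180° − 35.04°| = 144.96°
144.96° > 2α = 33.40°  →  invalid

δ = 144.96°, invalid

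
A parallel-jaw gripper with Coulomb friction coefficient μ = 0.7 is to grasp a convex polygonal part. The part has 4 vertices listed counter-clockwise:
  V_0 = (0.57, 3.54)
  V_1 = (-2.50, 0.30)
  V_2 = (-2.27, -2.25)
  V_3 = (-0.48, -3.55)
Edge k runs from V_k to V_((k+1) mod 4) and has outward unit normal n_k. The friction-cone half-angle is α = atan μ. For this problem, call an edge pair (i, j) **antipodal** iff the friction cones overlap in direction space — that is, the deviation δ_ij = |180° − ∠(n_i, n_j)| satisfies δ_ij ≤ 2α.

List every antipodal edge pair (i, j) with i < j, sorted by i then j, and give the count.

count = 3; pairs: (0,3), (1,3), (2,3)

α = atan 0.7 = 34.99°;  2α = 69.98°
n_0 = (-0.7259, +0.6878)
n_1 = (-0.9960, -0.0898)
n_2 = (-0.5876, -0.8091)
n_3 = (+0.9892, -0.1465)
  (0,1): δ = 131.39°  ·
  (0,2): δ = 82.53°  ·
  (0,3): δ = 35.03°  ✓
  (1,2): δ = 131.14°  ·
  (1,3): δ = 13.58°  ✓
  (2,3): δ = 62.43°  ✓
antipodal pairs: 3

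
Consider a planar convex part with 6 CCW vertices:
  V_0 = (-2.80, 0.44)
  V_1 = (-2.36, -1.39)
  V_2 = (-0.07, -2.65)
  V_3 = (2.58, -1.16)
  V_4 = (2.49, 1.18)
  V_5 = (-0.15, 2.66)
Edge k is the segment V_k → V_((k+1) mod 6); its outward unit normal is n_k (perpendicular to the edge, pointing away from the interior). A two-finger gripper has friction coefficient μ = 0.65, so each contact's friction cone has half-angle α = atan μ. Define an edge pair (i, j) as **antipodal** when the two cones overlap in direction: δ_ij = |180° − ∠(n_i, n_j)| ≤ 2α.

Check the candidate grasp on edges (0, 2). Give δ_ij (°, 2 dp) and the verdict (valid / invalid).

α = atan 0.65 = 33.02°;  2α = 66.05°
edge 0: e_0 = (+0.44, -1.83);  n_0 = (-0.9723, -0.2338)
edge 2: e_2 = (+2.65, +1.49);  n_2 = (+0.4901, -0.8717)
∠(n_0, n_2) = 105.83°
δ = |180° − 105.83°| = 74.17°
74.17° > 2α = 66.05°  →  invalid

δ = 74.17°, invalid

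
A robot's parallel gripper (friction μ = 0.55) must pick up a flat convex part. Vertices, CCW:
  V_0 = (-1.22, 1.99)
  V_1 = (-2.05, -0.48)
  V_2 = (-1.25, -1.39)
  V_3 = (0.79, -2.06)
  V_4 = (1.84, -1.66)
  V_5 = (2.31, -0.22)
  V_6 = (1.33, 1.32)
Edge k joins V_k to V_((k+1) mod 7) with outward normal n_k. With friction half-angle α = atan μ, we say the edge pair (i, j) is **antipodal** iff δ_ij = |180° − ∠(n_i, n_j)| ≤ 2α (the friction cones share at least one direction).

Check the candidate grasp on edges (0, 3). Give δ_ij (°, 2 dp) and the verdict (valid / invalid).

δ = 50.57°, valid

α = atan 0.55 = 28.81°;  2α = 57.62°
edge 0: e_0 = (-0.83, -2.47);  n_0 = (-0.9479, +0.3185)
edge 3: e_3 = (+1.05, +0.40);  n_3 = (+0.3560, -0.9345)
∠(n_0, n_3) = 129.43°
δ = |180° − 129.43°| = 50.57°
50.57° ≤ 2α = 57.62°  →  valid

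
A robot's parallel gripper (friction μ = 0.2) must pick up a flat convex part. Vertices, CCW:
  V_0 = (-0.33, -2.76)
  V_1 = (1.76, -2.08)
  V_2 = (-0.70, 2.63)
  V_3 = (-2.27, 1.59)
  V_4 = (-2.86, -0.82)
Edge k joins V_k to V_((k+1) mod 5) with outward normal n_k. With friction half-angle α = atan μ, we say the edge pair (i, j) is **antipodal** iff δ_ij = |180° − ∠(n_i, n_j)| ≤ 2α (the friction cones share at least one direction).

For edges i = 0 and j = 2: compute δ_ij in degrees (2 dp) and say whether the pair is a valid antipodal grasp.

δ = 15.50°, valid

α = atan 0.2 = 11.31°;  2α = 22.62°
edge 0: e_0 = (+2.09, +0.68);  n_0 = (+0.3094, -0.9509)
edge 2: e_2 = (-1.57, -1.04);  n_2 = (-0.5522, +0.8337)
∠(n_0, n_2) = 164.50°
δ = |180° − 164.50°| = 15.50°
15.50° ≤ 2α = 22.62°  →  valid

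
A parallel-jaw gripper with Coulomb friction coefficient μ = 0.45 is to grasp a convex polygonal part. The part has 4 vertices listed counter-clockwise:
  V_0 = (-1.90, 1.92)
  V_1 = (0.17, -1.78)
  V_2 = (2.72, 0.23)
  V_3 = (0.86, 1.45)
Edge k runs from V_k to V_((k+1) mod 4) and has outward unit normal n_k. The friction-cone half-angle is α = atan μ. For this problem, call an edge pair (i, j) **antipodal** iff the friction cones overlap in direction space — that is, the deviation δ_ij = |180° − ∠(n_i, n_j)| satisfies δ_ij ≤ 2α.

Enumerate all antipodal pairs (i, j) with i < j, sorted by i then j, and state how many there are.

count = 2; pairs: (0,2), (1,3)

α = atan 0.45 = 24.23°;  2α = 48.46°
n_0 = (-0.8727, -0.4882)
n_1 = (+0.6190, -0.7854)
n_2 = (+0.5485, +0.8362)
n_3 = (+0.1679, +0.9858)
  (0,1): δ = 80.98°  ·
  (0,2): δ = 27.51°  ✓
  (0,3): δ = 51.11°  ·
  (1,2): δ = 71.51°  ·
  (1,3): δ = 47.91°  ✓
  (2,3): δ = 156.40°  ·
antipodal pairs: 2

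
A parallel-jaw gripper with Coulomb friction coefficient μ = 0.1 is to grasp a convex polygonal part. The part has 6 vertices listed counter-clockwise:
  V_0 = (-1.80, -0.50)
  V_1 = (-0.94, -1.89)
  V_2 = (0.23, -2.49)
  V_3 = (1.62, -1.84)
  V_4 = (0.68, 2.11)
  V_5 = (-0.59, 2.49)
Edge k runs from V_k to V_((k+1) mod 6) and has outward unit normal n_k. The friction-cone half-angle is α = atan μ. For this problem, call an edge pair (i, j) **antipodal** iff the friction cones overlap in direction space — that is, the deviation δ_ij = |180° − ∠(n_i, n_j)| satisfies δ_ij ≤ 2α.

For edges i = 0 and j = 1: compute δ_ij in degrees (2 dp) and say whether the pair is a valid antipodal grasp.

α = atan 0.1 = 5.71°;  2α = 11.42°
edge 0: e_0 = (+0.86, -1.39);  n_0 = (-0.8504, -0.5261)
edge 1: e_1 = (+1.17, -0.60);  n_1 = (-0.4563, -0.8898)
∠(n_0, n_1) = 31.11°
δ = |180° − 31.11°| = 148.89°
148.89° > 2α = 11.42°  →  invalid

δ = 148.89°, invalid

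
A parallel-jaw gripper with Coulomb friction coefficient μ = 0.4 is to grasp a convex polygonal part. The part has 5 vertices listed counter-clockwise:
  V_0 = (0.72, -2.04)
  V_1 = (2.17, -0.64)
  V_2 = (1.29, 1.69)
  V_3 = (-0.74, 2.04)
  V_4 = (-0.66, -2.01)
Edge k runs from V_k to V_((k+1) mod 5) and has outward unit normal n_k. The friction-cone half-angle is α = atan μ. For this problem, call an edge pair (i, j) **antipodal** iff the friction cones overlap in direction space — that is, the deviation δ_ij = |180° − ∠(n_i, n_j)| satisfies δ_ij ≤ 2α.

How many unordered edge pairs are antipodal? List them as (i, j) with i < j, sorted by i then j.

α = atan 0.4 = 21.80°;  2α = 43.60°
n_0 = (+0.6946, -0.7194)
n_1 = (+0.9355, +0.3533)
n_2 = (+0.1699, +0.9855)
n_3 = (-0.9998, -0.0197)
n_4 = (-0.0217, -0.9998)
  (0,1): δ = 113.30°  ·
  (0,2): δ = 53.78°  ·
  (0,3): δ = 47.14°  ·
  (0,4): δ = 134.76°  ·
  (1,2): δ = 120.47°  ·
  (1,3): δ = 19.56°  ✓
  (1,4): δ = 68.06°  ·
  (2,3): δ = 79.09°  ·
  (2,4): δ = 8.54°  ✓
  (3,4): δ = 92.38°  ·
antipodal pairs: 2

count = 2; pairs: (1,3), (2,4)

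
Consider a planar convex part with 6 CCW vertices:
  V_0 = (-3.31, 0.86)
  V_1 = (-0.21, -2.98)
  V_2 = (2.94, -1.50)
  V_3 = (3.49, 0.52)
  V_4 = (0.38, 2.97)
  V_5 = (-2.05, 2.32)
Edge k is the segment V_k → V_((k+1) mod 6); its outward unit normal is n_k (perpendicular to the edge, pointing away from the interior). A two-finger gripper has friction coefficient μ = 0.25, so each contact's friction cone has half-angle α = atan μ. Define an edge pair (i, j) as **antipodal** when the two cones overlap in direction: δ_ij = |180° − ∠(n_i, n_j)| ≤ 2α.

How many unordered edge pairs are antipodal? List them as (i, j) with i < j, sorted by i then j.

count = 4; pairs: (0,3), (1,4), (1,5), (2,5)

α = atan 0.25 = 14.04°;  2α = 28.07°
n_0 = (-0.7781, -0.6281)
n_1 = (+0.4252, -0.9051)
n_2 = (+0.9649, -0.2627)
n_3 = (+0.6188, +0.7855)
n_4 = (-0.2584, +0.9660)
n_5 = (-0.7571, +0.6533)
  (0,1): δ = 103.75°  ·
  (0,2): δ = 54.14°  ·
  (0,3): δ = 12.86°  ✓
  (0,4): δ = 66.06°  ·
  (0,5): δ = 100.29°  ·
  (1,2): δ = 130.40°  ·
  (1,3): δ = 63.40°  ·
  (1,4): δ = 10.19°  ✓
  (1,5): δ = 24.04°  ✓
  (2,3): δ = 113.00°  ·
  (2,4): δ = 59.79°  ·
  (2,5): δ = 25.56°  ✓
  (3,4): δ = 126.79°  ·
  (3,5): δ = 92.56°  ·
  (4,5): δ = 145.77°  ·
antipodal pairs: 4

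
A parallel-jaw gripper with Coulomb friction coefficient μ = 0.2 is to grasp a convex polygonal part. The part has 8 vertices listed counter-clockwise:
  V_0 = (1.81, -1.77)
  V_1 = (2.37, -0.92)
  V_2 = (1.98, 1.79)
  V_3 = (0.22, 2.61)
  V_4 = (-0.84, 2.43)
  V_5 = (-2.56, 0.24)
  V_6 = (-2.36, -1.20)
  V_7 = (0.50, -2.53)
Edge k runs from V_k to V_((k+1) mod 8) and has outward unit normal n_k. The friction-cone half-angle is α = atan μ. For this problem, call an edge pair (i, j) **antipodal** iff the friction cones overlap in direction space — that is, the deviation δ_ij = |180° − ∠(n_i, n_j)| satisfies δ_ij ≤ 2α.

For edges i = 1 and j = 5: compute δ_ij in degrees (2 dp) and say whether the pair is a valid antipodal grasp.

δ = 0.28°, valid

α = atan 0.2 = 11.31°;  2α = 22.62°
edge 1: e_1 = (-0.39, +2.71);  n_1 = (+0.9898, +0.1424)
edge 5: e_5 = (+0.20, -1.44);  n_5 = (-0.9905, -0.1376)
∠(n_1, n_5) = 179.72°
δ = |180° − 179.72°| = 0.28°
0.28° ≤ 2α = 22.62°  →  valid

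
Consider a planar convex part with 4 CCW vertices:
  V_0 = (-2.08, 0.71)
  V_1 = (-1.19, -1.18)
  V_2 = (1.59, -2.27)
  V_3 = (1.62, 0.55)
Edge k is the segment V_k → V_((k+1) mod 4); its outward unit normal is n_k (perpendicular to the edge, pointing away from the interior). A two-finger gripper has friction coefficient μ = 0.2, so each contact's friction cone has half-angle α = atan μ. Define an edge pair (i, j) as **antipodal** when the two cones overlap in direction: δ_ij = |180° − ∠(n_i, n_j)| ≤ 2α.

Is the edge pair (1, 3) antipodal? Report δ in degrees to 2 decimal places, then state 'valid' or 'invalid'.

α = atan 0.2 = 11.31°;  2α = 22.62°
edge 1: e_1 = (+2.78, -1.09);  n_1 = (-0.3650, -0.9310)
edge 3: e_3 = (-3.70, +0.16);  n_3 = (+0.0432, +0.9991)
∠(n_1, n_3) = 161.07°
δ = |180° − 161.07°| = 18.93°
18.93° ≤ 2α = 22.62°  →  valid

δ = 18.93°, valid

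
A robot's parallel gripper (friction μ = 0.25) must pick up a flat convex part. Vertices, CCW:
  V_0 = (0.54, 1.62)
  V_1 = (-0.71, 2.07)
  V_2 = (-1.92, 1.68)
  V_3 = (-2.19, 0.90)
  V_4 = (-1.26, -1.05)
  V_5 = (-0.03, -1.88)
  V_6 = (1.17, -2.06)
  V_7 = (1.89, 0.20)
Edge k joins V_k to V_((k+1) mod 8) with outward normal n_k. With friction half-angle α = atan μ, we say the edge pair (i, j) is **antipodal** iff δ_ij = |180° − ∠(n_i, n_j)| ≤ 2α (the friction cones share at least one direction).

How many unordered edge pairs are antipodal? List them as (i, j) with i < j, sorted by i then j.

α = atan 0.25 = 14.04°;  2α = 28.07°
n_0 = (+0.3387, +0.9409)
n_1 = (-0.3068, +0.9518)
n_2 = (-0.9450, +0.3271)
n_3 = (-0.9026, -0.4305)
n_4 = (-0.5594, -0.8289)
n_5 = (-0.1483, -0.9889)
n_6 = (+0.9528, -0.3036)
n_7 = (+0.7247, +0.6890)
  (0,1): δ = 142.34°  ·
  (0,2): δ = 89.29°  ·
  (0,3): δ = 44.70°  ·
  (0,4): δ = 14.21°  ✓
  (0,5): δ = 11.27°  ✓
  (0,6): δ = 92.13°  ·
  (0,7): δ = 153.35°  ·
  (1,2): δ = 126.96°  ·
  (1,3): δ = 82.37°  ·
  (1,4): δ = 51.88°  ·
  (1,5): δ = 26.40°  ✓
  (1,6): δ = 54.46°  ·
  (1,7): δ = 115.69°  ·
  (2,3): δ = 135.41°  ·
  (2,4): δ = 104.92°  ·
  (2,5): δ = 79.44°  ·
  (2,6): δ = 1.42°  ✓
  (2,7): δ = 62.65°  ·
  (3,4): δ = 149.51°  ·
  (3,5): δ = 124.03°  ·
  (3,6): δ = 43.17°  ·
  (3,7): δ = 18.05°  ✓
  (4,5): δ = 154.52°  ·
  (4,6): δ = 73.66°  ·
  (4,7): δ = 12.44°  ✓
  (5,6): δ = 99.14°  ·
  (5,7): δ = 37.92°  ·
  (6,7): δ = 118.78°  ·
antipodal pairs: 6

count = 6; pairs: (0,4), (0,5), (1,5), (2,6), (3,7), (4,7)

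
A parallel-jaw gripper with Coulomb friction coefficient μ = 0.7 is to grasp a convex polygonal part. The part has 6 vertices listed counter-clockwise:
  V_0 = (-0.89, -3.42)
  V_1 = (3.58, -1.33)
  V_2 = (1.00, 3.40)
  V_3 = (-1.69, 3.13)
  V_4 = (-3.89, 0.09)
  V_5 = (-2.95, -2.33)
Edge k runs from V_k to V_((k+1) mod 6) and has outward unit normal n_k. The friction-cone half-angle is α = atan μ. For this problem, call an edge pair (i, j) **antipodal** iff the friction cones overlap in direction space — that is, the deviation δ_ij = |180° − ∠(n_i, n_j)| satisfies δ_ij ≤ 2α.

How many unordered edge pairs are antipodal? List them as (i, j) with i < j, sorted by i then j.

α = atan 0.7 = 34.99°;  2α = 69.98°
n_0 = (+0.4236, -0.9059)
n_1 = (+0.8779, +0.4789)
n_2 = (-0.0999, +0.9950)
n_3 = (-0.8101, +0.5863)
n_4 = (-0.9321, -0.3621)
n_5 = (-0.4677, -0.8839)
  (0,1): δ = 86.45°  ·
  (0,2): δ = 19.33°  ✓
  (0,3): δ = 29.05°  ✓
  (0,4): δ = 86.17°  ·
  (0,5): δ = 127.06°  ·
  (1,2): δ = 112.88°  ·
  (1,3): δ = 64.50°  ✓
  (1,4): δ = 7.38°  ✓
  (1,5): δ = 33.51°  ✓
  (2,3): δ = 131.62°  ·
  (2,4): δ = 74.50°  ·
  (2,5): δ = 33.62°  ✓
  (3,4): δ = 122.88°  ·
  (3,5): δ = 81.99°  ·
  (4,5): δ = 139.11°  ·
antipodal pairs: 6

count = 6; pairs: (0,2), (0,3), (1,3), (1,4), (1,5), (2,5)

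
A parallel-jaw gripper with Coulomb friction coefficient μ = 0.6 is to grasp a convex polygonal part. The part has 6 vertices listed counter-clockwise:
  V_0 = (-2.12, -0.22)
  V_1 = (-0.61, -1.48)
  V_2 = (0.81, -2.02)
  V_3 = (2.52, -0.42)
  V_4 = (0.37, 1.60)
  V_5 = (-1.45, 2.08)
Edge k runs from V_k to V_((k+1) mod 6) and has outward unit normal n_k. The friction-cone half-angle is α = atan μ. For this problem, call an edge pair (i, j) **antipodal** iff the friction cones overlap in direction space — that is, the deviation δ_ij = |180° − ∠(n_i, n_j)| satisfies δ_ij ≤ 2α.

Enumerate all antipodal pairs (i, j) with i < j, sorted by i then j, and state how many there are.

α = atan 0.6 = 30.96°;  2α = 61.93°
n_0 = (-0.6407, -0.7678)
n_1 = (-0.3554, -0.9347)
n_2 = (+0.6832, -0.7302)
n_3 = (+0.6847, +0.7288)
n_4 = (+0.2550, +0.9669)
n_5 = (-0.9601, +0.2797)
  (0,1): δ = 160.98°  ·
  (0,2): δ = 97.06°  ·
  (0,3): δ = 3.37°  ✓
  (0,4): δ = 25.07°  ✓
  (0,5): δ = 113.60°  ·
  (1,2): δ = 116.08°  ·
  (1,3): δ = 22.39°  ✓
  (1,4): δ = 6.05°  ✓
  (1,5): δ = 94.58°  ·
  (2,3): δ = 86.31°  ·
  (2,4): δ = 57.87°  ✓
  (2,5): δ = 30.66°  ✓
  (3,4): δ = 151.56°  ·
  (3,5): δ = 63.03°  ·
  (4,5): δ = 91.47°  ·
antipodal pairs: 6

count = 6; pairs: (0,3), (0,4), (1,3), (1,4), (2,4), (2,5)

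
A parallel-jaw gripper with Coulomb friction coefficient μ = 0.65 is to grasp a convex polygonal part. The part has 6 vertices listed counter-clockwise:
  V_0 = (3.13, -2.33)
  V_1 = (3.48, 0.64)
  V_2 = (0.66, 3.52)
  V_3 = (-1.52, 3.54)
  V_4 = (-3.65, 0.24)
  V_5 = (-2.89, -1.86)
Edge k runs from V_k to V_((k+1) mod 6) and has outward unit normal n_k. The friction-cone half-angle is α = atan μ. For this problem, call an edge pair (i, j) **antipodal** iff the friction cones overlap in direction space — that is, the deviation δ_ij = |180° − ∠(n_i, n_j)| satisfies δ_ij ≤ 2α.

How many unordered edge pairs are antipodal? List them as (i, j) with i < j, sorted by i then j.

α = atan 0.65 = 33.02°;  2α = 66.05°
n_0 = (+0.9931, -0.1170)
n_1 = (+0.7145, +0.6996)
n_2 = (+0.0092, +1.0000)
n_3 = (-0.8402, +0.5423)
n_4 = (-0.9403, -0.3403)
n_5 = (-0.0778, -0.9970)
  (0,1): δ = 128.88°  ·
  (0,2): δ = 83.80°  ·
  (0,3): δ = 26.12°  ✓
  (0,4): δ = 26.62°  ✓
  (0,5): δ = 92.26°  ·
  (1,2): δ = 134.92°  ·
  (1,3): δ = 77.24°  ·
  (1,4): δ = 24.50°  ✓
  (1,5): δ = 41.14°  ✓
  (2,3): δ = 122.31°  ·
  (2,4): δ = 69.58°  ·
  (2,5): δ = 3.94°  ✓
  (3,4): δ = 127.26°  ·
  (3,5): δ = 61.62°  ✓
  (4,5): δ = 114.36°  ·
antipodal pairs: 6

count = 6; pairs: (0,3), (0,4), (1,4), (1,5), (2,5), (3,5)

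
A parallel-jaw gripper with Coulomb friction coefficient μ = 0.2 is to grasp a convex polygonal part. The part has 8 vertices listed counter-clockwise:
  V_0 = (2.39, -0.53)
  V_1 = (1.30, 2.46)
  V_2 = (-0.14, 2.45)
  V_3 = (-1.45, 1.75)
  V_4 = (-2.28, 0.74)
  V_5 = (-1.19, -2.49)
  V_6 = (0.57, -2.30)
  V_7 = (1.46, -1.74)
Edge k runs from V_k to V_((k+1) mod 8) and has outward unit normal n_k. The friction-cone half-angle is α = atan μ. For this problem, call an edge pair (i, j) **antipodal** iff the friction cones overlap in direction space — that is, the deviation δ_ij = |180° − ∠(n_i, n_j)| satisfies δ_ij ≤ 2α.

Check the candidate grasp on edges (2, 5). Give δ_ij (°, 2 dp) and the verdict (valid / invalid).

α = atan 0.2 = 11.31°;  2α = 22.62°
edge 2: e_2 = (-1.31, -0.70);  n_2 = (-0.4713, +0.8820)
edge 5: e_5 = (+1.76, +0.19);  n_5 = (+0.1073, -0.9942)
∠(n_2, n_5) = 158.04°
δ = |180° − 158.04°| = 21.96°
21.96° ≤ 2α = 22.62°  →  valid

δ = 21.96°, valid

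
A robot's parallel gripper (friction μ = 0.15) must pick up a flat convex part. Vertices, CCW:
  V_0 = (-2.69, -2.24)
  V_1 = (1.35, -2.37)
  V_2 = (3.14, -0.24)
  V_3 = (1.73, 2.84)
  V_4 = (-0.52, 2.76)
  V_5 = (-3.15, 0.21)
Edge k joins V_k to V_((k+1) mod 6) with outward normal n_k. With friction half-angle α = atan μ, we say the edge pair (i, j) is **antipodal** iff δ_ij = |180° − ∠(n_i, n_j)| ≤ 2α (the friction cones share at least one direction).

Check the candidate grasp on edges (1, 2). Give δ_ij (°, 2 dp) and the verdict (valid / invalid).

δ = 115.36°, invalid

α = atan 0.15 = 8.53°;  2α = 17.06°
edge 1: e_1 = (+1.79, +2.13);  n_1 = (+0.7656, -0.6434)
edge 2: e_2 = (-1.41, +3.08);  n_2 = (+0.9093, +0.4162)
∠(n_1, n_2) = 64.64°
δ = |180° − 64.64°| = 115.36°
115.36° > 2α = 17.06°  →  invalid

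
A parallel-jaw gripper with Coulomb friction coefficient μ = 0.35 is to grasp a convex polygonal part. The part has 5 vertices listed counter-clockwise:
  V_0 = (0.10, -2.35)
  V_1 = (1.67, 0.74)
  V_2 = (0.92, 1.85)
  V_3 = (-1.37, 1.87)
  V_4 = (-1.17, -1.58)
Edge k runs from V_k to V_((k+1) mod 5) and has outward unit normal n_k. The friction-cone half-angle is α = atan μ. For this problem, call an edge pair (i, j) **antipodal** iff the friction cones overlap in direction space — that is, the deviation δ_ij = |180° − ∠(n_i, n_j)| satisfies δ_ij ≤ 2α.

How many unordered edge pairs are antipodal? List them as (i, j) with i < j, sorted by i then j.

α = atan 0.35 = 19.29°;  2α = 38.58°
n_0 = (+0.8915, -0.4530)
n_1 = (+0.8286, +0.5599)
n_2 = (+0.0087, +1.0000)
n_3 = (-0.9983, -0.0579)
n_4 = (-0.5185, -0.8551)
  (0,1): δ = 119.02°  ·
  (0,2): δ = 63.57°  ·
  (0,3): δ = 30.25°  ✓
  (0,4): δ = 85.71°  ·
  (1,2): δ = 124.55°  ·
  (1,3): δ = 30.73°  ✓
  (1,4): δ = 24.73°  ✓
  (2,3): δ = 86.18°  ·
  (2,4): δ = 30.73°  ✓
  (3,4): δ = 124.55°  ·
antipodal pairs: 4

count = 4; pairs: (0,3), (1,3), (1,4), (2,4)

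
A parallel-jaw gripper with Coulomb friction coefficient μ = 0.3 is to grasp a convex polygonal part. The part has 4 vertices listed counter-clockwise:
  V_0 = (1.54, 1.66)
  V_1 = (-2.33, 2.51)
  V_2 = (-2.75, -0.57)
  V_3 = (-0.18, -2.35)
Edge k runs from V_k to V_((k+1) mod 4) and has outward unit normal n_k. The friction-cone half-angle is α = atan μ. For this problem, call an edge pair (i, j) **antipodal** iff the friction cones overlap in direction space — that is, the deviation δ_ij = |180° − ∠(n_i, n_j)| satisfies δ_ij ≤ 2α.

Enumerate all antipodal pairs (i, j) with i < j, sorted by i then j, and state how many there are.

α = atan 0.3 = 16.70°;  2α = 33.40°
n_0 = (+0.2145, +0.9767)
n_1 = (-0.9908, +0.1351)
n_2 = (-0.5694, -0.8221)
n_3 = (+0.9190, -0.3942)
  (0,1): δ = 85.38°  ·
  (0,2): δ = 22.32°  ✓
  (0,3): δ = 79.17°  ·
  (1,2): δ = 116.94°  ·
  (1,3): δ = 15.45°  ✓
  (2,3): δ = 78.51°  ·
antipodal pairs: 2

count = 2; pairs: (0,2), (1,3)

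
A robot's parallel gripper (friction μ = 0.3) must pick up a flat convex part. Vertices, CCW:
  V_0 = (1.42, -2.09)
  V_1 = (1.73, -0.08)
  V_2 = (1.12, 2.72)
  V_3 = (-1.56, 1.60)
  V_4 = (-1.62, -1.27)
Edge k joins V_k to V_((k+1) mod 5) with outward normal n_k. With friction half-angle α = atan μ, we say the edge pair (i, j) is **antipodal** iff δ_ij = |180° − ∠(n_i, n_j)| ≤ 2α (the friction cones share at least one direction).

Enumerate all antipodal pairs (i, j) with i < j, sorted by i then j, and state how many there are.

count = 2; pairs: (0,3), (1,3)

α = atan 0.3 = 16.70°;  2α = 33.40°
n_0 = (+0.9883, -0.1524)
n_1 = (+0.9771, +0.2129)
n_2 = (-0.3856, +0.9227)
n_3 = (-0.9998, +0.0209)
n_4 = (-0.2604, -0.9655)
  (0,1): δ = 158.94°  ·
  (0,2): δ = 58.55°  ·
  (0,3): δ = 7.57°  ✓
  (0,4): δ = 83.67°  ·
  (1,2): δ = 79.61°  ·
  (1,3): δ = 13.49°  ✓
  (1,4): δ = 62.61°  ·
  (2,3): δ = 113.88°  ·
  (2,4): δ = 37.78°  ·
  (3,4): δ = 103.90°  ·
antipodal pairs: 2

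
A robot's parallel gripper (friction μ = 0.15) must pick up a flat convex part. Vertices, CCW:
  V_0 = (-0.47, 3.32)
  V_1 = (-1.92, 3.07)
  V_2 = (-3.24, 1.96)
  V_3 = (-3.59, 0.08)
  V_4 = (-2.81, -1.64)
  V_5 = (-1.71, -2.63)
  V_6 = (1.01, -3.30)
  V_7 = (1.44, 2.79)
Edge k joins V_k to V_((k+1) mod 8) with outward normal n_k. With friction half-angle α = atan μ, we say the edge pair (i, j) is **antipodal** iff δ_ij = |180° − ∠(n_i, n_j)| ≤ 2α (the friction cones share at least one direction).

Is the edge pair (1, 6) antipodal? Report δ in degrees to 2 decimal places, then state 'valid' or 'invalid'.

α = atan 0.15 = 8.53°;  2α = 17.06°
edge 1: e_1 = (-1.32, -1.11);  n_1 = (-0.6436, +0.7654)
edge 6: e_6 = (+0.43, +6.09);  n_6 = (+0.9975, -0.0704)
∠(n_1, n_6) = 134.10°
δ = |180° − 134.10°| = 45.90°
45.90° > 2α = 17.06°  →  invalid

δ = 45.90°, invalid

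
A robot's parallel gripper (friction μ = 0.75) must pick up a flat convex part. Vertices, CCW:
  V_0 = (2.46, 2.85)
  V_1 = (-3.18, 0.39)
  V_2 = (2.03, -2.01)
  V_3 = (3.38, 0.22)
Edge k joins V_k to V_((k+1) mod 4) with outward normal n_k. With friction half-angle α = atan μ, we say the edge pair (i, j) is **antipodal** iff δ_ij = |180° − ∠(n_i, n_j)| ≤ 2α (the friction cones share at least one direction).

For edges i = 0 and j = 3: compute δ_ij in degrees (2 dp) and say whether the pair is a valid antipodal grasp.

α = atan 0.75 = 36.87°;  2α = 73.74°
edge 0: e_0 = (-5.64, -2.46);  n_0 = (-0.3998, +0.9166)
edge 3: e_3 = (-0.92, +2.63);  n_3 = (+0.9439, +0.3302)
∠(n_0, n_3) = 94.29°
δ = |180° − 94.29°| = 85.71°
85.71° > 2α = 73.74°  →  invalid

δ = 85.71°, invalid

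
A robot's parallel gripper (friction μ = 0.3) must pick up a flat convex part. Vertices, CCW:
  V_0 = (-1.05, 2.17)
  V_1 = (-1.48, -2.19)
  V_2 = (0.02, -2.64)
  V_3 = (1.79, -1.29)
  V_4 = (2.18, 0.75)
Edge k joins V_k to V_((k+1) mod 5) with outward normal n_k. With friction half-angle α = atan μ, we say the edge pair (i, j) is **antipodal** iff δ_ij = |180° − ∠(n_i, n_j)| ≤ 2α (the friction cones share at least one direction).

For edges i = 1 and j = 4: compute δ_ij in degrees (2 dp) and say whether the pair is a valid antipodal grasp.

α = atan 0.3 = 16.70°;  2α = 33.40°
edge 1: e_1 = (+1.50, -0.45);  n_1 = (-0.2873, -0.9578)
edge 4: e_4 = (-3.23, +1.42);  n_4 = (+0.4025, +0.9154)
∠(n_1, n_4) = 172.97°
δ = |180° − 172.97°| = 7.03°
7.03° ≤ 2α = 33.40°  →  valid

δ = 7.03°, valid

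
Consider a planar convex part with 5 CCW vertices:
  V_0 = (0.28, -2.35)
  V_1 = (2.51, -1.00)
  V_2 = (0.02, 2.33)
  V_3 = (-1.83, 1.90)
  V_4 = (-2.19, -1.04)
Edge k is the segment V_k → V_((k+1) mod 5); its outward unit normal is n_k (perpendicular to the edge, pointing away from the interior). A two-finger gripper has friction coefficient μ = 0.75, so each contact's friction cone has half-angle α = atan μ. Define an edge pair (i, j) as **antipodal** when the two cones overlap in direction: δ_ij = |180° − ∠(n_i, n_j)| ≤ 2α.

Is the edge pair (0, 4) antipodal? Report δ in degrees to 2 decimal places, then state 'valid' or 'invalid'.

α = atan 0.75 = 36.87°;  2α = 73.74°
edge 0: e_0 = (+2.23, +1.35);  n_0 = (+0.5179, -0.8555)
edge 4: e_4 = (+2.47, -1.31);  n_4 = (-0.4685, -0.8834)
∠(n_0, n_4) = 59.13°
δ = |180° − 59.13°| = 120.87°
120.87° > 2α = 73.74°  →  invalid

δ = 120.87°, invalid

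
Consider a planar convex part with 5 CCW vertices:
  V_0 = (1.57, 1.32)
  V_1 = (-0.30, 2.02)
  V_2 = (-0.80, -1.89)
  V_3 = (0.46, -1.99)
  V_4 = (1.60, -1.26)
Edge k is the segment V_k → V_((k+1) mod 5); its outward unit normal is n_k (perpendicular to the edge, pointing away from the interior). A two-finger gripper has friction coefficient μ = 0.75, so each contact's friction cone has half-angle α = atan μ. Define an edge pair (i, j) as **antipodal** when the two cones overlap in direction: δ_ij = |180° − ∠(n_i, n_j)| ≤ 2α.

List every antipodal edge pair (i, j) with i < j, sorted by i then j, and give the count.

α = atan 0.75 = 36.87°;  2α = 73.74°
n_0 = (+0.3506, +0.9365)
n_1 = (-0.9919, +0.1268)
n_2 = (-0.0791, -0.9969)
n_3 = (+0.5393, -0.8421)
n_4 = (+0.9999, +0.0116)
  (0,1): δ = 76.76°  ·
  (0,2): δ = 15.98°  ✓
  (0,3): δ = 53.16°  ✓
  (0,4): δ = 111.19°  ·
  (1,2): δ = 87.25°  ·
  (1,3): δ = 50.08°  ✓
  (1,4): δ = 7.95°  ✓
  (2,3): δ = 142.83°  ·
  (2,4): δ = 84.80°  ·
  (3,4): δ = 121.97°  ·
antipodal pairs: 4

count = 4; pairs: (0,2), (0,3), (1,3), (1,4)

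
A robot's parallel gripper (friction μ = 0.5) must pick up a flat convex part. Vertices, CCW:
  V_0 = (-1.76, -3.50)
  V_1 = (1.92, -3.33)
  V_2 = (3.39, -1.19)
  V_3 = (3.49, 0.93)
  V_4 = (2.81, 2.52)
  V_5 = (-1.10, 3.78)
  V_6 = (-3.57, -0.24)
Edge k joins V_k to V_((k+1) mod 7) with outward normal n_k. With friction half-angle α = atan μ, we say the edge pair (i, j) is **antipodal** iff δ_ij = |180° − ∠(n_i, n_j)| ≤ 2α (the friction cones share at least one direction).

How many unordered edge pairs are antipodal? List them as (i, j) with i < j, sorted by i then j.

α = atan 0.5 = 26.57°;  2α = 53.13°
n_0 = (+0.0461, -0.9989)
n_1 = (+0.8243, -0.5662)
n_2 = (+0.9989, -0.0471)
n_3 = (+0.9194, +0.3932)
n_4 = (+0.3067, +0.9518)
n_5 = (-0.8520, +0.5235)
n_6 = (-0.8743, -0.4854)
  (0,1): δ = 127.13°  ·
  (0,2): δ = 95.35°  ·
  (0,3): δ = 69.49°  ·
  (0,4): δ = 20.51°  ✓
  (0,5): δ = 55.79°  ·
  (0,6): δ = 116.39°  ·
  (1,2): δ = 148.21°  ·
  (1,3): δ = 122.36°  ·
  (1,4): δ = 73.38°  ·
  (1,5): δ = 2.92°  ✓
  (1,6): δ = 63.53°  ·
  (2,3): δ = 154.14°  ·
  (2,4): δ = 105.16°  ·
  (2,5): δ = 28.87°  ✓
  (2,6): δ = 31.74°  ✓
  (3,4): δ = 131.02°  ·
  (3,5): δ = 54.72°  ·
  (3,6): δ = 5.88°  ✓
  (4,5): δ = 103.71°  ·
  (4,6): δ = 43.10°  ✓
  (5,6): δ = 119.39°  ·
antipodal pairs: 6

count = 6; pairs: (0,4), (1,5), (2,5), (2,6), (3,6), (4,6)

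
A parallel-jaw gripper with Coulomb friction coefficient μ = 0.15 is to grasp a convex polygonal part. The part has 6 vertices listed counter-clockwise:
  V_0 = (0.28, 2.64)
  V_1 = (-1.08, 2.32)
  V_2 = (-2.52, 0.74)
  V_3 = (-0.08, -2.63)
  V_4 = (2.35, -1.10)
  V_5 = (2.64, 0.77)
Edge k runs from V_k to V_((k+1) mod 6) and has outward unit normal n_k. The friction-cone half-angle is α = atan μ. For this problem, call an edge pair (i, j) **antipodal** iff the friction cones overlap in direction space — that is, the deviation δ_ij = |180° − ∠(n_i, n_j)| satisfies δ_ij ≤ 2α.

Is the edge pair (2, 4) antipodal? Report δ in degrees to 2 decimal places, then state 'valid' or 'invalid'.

δ = 44.72°, invalid

α = atan 0.15 = 8.53°;  2α = 17.06°
edge 2: e_2 = (+2.44, -3.37);  n_2 = (-0.8100, -0.5865)
edge 4: e_4 = (+0.29, +1.87);  n_4 = (+0.9882, -0.1532)
∠(n_2, n_4) = 135.28°
δ = |180° − 135.28°| = 44.72°
44.72° > 2α = 17.06°  →  invalid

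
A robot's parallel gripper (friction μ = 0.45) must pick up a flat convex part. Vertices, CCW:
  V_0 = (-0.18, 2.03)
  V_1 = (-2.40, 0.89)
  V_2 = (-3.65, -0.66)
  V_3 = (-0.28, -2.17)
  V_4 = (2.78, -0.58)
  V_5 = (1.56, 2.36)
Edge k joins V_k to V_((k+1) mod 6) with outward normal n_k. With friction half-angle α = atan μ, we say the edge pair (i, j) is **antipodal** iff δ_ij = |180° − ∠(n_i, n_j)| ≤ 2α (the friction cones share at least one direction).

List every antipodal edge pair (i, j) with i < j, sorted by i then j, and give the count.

count = 5; pairs: (0,3), (1,3), (2,4), (2,5), (3,5)

α = atan 0.45 = 24.23°;  2α = 48.46°
n_0 = (-0.4568, +0.8896)
n_1 = (-0.7784, +0.6278)
n_2 = (-0.4089, -0.9126)
n_3 = (+0.4611, -0.8874)
n_4 = (+0.9236, +0.3833)
n_5 = (-0.1863, +0.9825)
  (0,1): δ = 156.07°  ·
  (0,2): δ = 51.32°  ·
  (0,3): δ = 0.28°  ✓
  (0,4): δ = 85.36°  ·
  (0,5): δ = 163.56°  ·
  (1,2): δ = 75.25°  ·
  (1,3): δ = 23.66°  ✓
  (1,4): δ = 61.42°  ·
  (1,5): δ = 139.62°  ·
  (2,3): δ = 128.41°  ·
  (2,4): δ = 43.33°  ✓
  (2,5): δ = 34.87°  ✓
  (3,4): δ = 94.92°  ·
  (3,5): δ = 16.72°  ✓
  (4,5): δ = 101.80°  ·
antipodal pairs: 5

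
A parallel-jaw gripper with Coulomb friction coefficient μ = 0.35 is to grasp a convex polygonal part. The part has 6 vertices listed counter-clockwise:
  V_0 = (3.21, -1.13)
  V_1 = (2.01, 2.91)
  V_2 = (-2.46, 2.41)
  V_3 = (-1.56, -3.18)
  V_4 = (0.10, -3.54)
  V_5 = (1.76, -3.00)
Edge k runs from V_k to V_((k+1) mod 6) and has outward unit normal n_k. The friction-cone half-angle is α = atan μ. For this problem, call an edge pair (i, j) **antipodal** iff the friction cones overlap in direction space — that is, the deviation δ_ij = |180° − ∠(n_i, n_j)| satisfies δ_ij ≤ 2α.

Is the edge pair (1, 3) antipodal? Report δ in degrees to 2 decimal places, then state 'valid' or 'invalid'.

δ = 18.62°, valid

α = atan 0.35 = 19.29°;  2α = 38.58°
edge 1: e_1 = (-4.47, -0.50);  n_1 = (-0.1112, +0.9938)
edge 3: e_3 = (+1.66, -0.36);  n_3 = (-0.2119, -0.9773)
∠(n_1, n_3) = 161.38°
δ = |180° − 161.38°| = 18.62°
18.62° ≤ 2α = 38.58°  →  valid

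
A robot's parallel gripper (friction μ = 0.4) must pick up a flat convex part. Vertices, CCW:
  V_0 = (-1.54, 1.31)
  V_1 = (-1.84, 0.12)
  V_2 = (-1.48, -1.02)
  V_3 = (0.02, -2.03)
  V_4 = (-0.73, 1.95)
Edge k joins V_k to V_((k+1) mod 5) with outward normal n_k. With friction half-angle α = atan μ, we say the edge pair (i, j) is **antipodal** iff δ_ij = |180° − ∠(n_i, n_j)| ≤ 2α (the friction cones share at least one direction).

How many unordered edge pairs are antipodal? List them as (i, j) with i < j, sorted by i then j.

count = 2; pairs: (0,3), (1,3)

α = atan 0.4 = 21.80°;  2α = 43.60°
n_0 = (-0.9697, +0.2445)
n_1 = (-0.9536, -0.3011)
n_2 = (-0.5585, -0.8295)
n_3 = (+0.9827, +0.1852)
n_4 = (-0.6200, +0.7846)
  (0,1): δ = 148.32°  ·
  (0,2): δ = 109.80°  ·
  (0,3): δ = 24.82°  ✓
  (0,4): δ = 142.46°  ·
  (1,2): δ = 141.48°  ·
  (1,3): δ = 6.85°  ✓
  (1,4): δ = 110.79°  ·
  (2,3): δ = 45.37°  ·
  (2,4): δ = 72.27°  ·
  (3,4): δ = 62.36°  ·
antipodal pairs: 2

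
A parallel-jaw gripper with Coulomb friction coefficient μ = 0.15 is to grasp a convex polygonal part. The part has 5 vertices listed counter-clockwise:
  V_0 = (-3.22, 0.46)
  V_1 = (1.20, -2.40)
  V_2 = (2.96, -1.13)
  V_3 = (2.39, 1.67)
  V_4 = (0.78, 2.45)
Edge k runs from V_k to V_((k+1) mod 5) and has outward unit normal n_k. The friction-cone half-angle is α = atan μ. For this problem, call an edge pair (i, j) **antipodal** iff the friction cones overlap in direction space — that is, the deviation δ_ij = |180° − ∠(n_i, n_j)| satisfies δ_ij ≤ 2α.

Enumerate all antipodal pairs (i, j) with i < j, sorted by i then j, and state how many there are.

count = 2; pairs: (0,3), (1,4)

α = atan 0.15 = 8.53°;  2α = 17.06°
n_0 = (-0.5433, -0.8396)
n_1 = (+0.5852, -0.8109)
n_2 = (+0.9799, +0.1995)
n_3 = (+0.4360, +0.8999)
n_4 = (-0.4454, +0.8953)
  (0,1): δ = 111.28°  ·
  (0,2): δ = 45.59°  ·
  (0,3): δ = 7.06°  ✓
  (0,4): δ = 59.36°  ·
  (1,2): δ = 114.31°  ·
  (1,3): δ = 61.66°  ·
  (1,4): δ = 9.36°  ✓
  (2,3): δ = 127.36°  ·
  (2,4): δ = 75.06°  ·
  (3,4): δ = 127.70°  ·
antipodal pairs: 2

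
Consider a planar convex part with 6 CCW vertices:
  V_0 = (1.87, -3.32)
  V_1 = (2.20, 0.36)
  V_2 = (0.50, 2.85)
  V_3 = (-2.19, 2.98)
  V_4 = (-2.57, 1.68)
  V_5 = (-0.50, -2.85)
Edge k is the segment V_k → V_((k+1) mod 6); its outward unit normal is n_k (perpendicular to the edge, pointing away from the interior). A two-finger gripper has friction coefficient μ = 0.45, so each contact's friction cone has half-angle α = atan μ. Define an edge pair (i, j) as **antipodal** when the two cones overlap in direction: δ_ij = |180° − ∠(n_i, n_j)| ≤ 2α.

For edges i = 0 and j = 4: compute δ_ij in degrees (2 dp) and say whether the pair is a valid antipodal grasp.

δ = 29.68°, valid

α = atan 0.45 = 24.23°;  2α = 48.46°
edge 0: e_0 = (+0.33, +3.68);  n_0 = (+0.9960, -0.0893)
edge 4: e_4 = (+2.07, -4.53);  n_4 = (-0.9095, -0.4156)
∠(n_0, n_4) = 150.32°
δ = |180° − 150.32°| = 29.68°
29.68° ≤ 2α = 48.46°  →  valid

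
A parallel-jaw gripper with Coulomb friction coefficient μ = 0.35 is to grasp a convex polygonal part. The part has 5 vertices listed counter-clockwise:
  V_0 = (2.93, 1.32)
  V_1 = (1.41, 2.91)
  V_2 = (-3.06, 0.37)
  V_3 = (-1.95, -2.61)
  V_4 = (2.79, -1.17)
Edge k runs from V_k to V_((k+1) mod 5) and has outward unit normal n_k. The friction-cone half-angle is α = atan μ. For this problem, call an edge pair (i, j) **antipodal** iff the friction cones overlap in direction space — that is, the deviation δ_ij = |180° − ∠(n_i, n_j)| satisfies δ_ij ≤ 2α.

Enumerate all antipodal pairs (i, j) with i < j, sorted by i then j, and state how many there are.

α = atan 0.35 = 19.29°;  2α = 38.58°
n_0 = (+0.7228, +0.6910)
n_1 = (-0.4940, +0.8694)
n_2 = (-0.9371, -0.3491)
n_3 = (+0.2907, -0.9568)
n_4 = (+0.9984, -0.0561)
  (0,1): δ = 104.10°  ·
  (0,2): δ = 23.28°  ✓
  (0,3): δ = 63.19°  ·
  (0,4): δ = 133.07°  ·
  (1,2): δ = 99.18°  ·
  (1,3): δ = 12.71°  ✓
  (1,4): δ = 57.18°  ·
  (2,3): δ = 93.53°  ·
  (2,4): δ = 23.65°  ✓
  (3,4): δ = 110.12°  ·
antipodal pairs: 3

count = 3; pairs: (0,2), (1,3), (2,4)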